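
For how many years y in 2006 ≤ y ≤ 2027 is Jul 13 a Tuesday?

Day of week of July 13 in each year:
2006: Thu, 2007: Fri, 2008: Sun, 2009: Mon, 2010: Tue ✓, 2011: Wed, 2012: Fri, 2013: Sat, 2014: Sun, 2015: Mon, 2016: Wed, 2017: Thu, 2018: Fri, 2019: Sat, 2020: Mon, 2021: Tue ✓, 2022: Wed, 2023: Thu, 2024: Sat, 2025: Sun, 2026: Mon, 2027: Tue ✓
Tuesdays: 2010, 2021, 2027.

3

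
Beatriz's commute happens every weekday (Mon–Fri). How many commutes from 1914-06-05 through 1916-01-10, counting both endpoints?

417

1914-06-05 is a Friday.
From 1914-06-05 to 1916-01-10 is 585 days inclusive.
585 = 7 × 83 + 4, so there are 83 full weeks plus 4 extra days.
Each full week contributes 5 weekdays (Mon–Fri): 83 × 5 = 415.
The 4 extra days are Friday, Saturday, Sunday, Monday — 2 of them qualify.
Total: 415 + 2 = 417.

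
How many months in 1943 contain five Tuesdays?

4

A month has five Tuesdays exactly when Tuesday falls within its first (length − 28) days.
Jan: 31 days, starts Fri → 5 of Fri, Sat, Sun
Feb: 28 days, starts Mon → 5 of (none)
Mar: 31 days, starts Mon → 5 of Mon, Tue, Wed ✓
Apr: 30 days, starts Thu → 5 of Thu, Fri
May: 31 days, starts Sat → 5 of Sat, Sun, Mon
Jun: 30 days, starts Tue → 5 of Tue, Wed ✓
Jul: 31 days, starts Thu → 5 of Thu, Fri, Sat
Aug: 31 days, starts Sun → 5 of Sun, Mon, Tue ✓
Sep: 30 days, starts Wed → 5 of Wed, Thu
Oct: 31 days, starts Fri → 5 of Fri, Sat, Sun
Nov: 30 days, starts Mon → 5 of Mon, Tue ✓
Dec: 31 days, starts Wed → 5 of Wed, Thu, Fri
Months with five Tuesdays: Mar, Jun, Aug, Nov.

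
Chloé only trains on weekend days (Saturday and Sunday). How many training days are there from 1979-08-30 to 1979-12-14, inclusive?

30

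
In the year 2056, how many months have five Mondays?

4

A month has five Mondays exactly when Monday falls within its first (length − 28) days.
Jan: 31 days, starts Sat → 5 of Sat, Sun, Mon ✓
Feb: 29 days, starts Tue → 5 of Tue
Mar: 31 days, starts Wed → 5 of Wed, Thu, Fri
Apr: 30 days, starts Sat → 5 of Sat, Sun
May: 31 days, starts Mon → 5 of Mon, Tue, Wed ✓
Jun: 30 days, starts Thu → 5 of Thu, Fri
Jul: 31 days, starts Sat → 5 of Sat, Sun, Mon ✓
Aug: 31 days, starts Tue → 5 of Tue, Wed, Thu
Sep: 30 days, starts Fri → 5 of Fri, Sat
Oct: 31 days, starts Sun → 5 of Sun, Mon, Tue ✓
Nov: 30 days, starts Wed → 5 of Wed, Thu
Dec: 31 days, starts Fri → 5 of Fri, Sat, Sun
Months with five Mondays: Jan, May, Jul, Oct.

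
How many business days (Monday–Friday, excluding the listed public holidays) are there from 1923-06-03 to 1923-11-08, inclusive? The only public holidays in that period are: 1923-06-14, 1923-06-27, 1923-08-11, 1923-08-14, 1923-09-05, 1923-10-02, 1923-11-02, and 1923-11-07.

107 business days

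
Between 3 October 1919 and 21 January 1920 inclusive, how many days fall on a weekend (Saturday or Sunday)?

3 October 1919 is a Friday.
That's 111 days from start to end, counting both.
111 = 7 × 15 + 6, so there are 15 full weeks plus 6 extra days.
Each full week contributes 2 weekend days (Sat, Sun): 15 × 2 = 30.
The 6 extra days are Friday, Saturday, Sunday, Monday, Tuesday, Wednesday — 2 of them qualify.
Total: 30 + 2 = 32.

32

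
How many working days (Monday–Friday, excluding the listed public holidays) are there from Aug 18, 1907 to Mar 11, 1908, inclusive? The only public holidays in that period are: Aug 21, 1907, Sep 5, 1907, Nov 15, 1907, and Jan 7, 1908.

Aug 18, 1907 is a Sunday.
That's 207 days from start to end, counting both.
207 = 7 × 29 + 4, so there are 29 full weeks plus 4 extra days.
Each full week contributes 5 weekdays (Mon–Fri): 29 × 5 = 145.
The 4 extra days are Sunday, Monday, Tuesday, Wednesday — 3 of them qualify.
Total: 145 + 3 = 148.
Holidays: Aug 21, 1907 (Wed); Sep 5, 1907 (Thu); Nov 15, 1907 (Fri); Jan 7, 1908 (Tue).
All 4 holidays fall on weekdays, so subtract 4.
Business days: 148 − 4 = 144.

144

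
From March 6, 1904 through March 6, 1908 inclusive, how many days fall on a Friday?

209

March 6, 1904 is a Sunday.
That's 1462 days from start to end, counting both.
1462 = 7 × 208 + 6, so there are 208 full weeks plus 6 extra days.
Each full week contributes one Friday: 208 so far.
The 6 extra days are Sun, Mon, Tue, Wed, Thu, Fri — 1 of them qualifies.
Total: 208 + 1 = 209.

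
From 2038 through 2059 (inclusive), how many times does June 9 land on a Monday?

Day of week of June 9 in each year:
2038: Wed, 2039: Thu, 2040: Sat, 2041: Sun, 2042: Mon ✓, 2043: Tue, 2044: Thu, 2045: Fri, 2046: Sat, 2047: Sun, 2048: Tue, 2049: Wed, 2050: Thu, 2051: Fri, 2052: Sun, 2053: Mon ✓, 2054: Tue, 2055: Wed, 2056: Fri, 2057: Sat, 2058: Sun, 2059: Mon ✓
Mondays: 2042, 2053, 2059.

3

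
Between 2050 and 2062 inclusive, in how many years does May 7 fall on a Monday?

1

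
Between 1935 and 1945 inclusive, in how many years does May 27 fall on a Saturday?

Day of week of May 27 in each year:
1935: Mon, 1936: Wed, 1937: Thu, 1938: Fri, 1939: Sat ✓, 1940: Mon, 1941: Tue, 1942: Wed, 1943: Thu, 1944: Sat ✓, 1945: Sun
Saturdays: 1939, 1944.

2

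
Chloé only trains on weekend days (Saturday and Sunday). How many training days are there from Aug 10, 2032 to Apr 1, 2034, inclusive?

Aug 10, 2032 is a Tuesday.
The range spans 600 days (inclusive of both endpoints).
600 = 7 × 85 + 5, so there are 85 full weeks plus 5 extra days.
Each full week contributes 2 weekend days (Sat, Sun): 85 × 2 = 170.
The 5 extra days are Tuesday, Wednesday, Thursday, Friday, Saturday — 1 of them qualifies.
Total: 170 + 1 = 171.

171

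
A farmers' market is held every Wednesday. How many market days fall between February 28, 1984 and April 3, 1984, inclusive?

5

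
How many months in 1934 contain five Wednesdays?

4

A month has five Wednesdays exactly when Wednesday falls within its first (length − 28) days.
Jan: 31 days, starts Mon → 5 of Mon, Tue, Wed ✓
Feb: 28 days, starts Thu → 5 of (none)
Mar: 31 days, starts Thu → 5 of Thu, Fri, Sat
Apr: 30 days, starts Sun → 5 of Sun, Mon
May: 31 days, starts Tue → 5 of Tue, Wed, Thu ✓
Jun: 30 days, starts Fri → 5 of Fri, Sat
Jul: 31 days, starts Sun → 5 of Sun, Mon, Tue
Aug: 31 days, starts Wed → 5 of Wed, Thu, Fri ✓
Sep: 30 days, starts Sat → 5 of Sat, Sun
Oct: 31 days, starts Mon → 5 of Mon, Tue, Wed ✓
Nov: 30 days, starts Thu → 5 of Thu, Fri
Dec: 31 days, starts Sat → 5 of Sat, Sun, Mon
Months with five Wednesdays: Jan, May, Aug, Oct.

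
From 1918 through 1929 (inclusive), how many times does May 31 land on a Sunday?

Day of week of May 31 in each year:
1918: Fri, 1919: Sat, 1920: Mon, 1921: Tue, 1922: Wed, 1923: Thu, 1924: Sat, 1925: Sun ✓, 1926: Mon, 1927: Tue, 1928: Thu, 1929: Fri
Sundays: 1925.

1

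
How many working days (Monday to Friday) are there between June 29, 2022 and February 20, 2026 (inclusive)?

953 weekdays

June 29, 2022 is a Wednesday.
From June 29, 2022 to February 20, 2026 is 1333 days inclusive.
1333 = 7 × 190 + 3, so there are 190 full weeks plus 3 extra days.
Each full week contributes 5 weekdays (Mon–Fri): 190 × 5 = 950.
The 3 extra days are Wednesday, Thursday, Friday — 3 of them qualify.
Total: 950 + 3 = 953.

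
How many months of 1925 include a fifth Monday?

A month has five Mondays exactly when Monday falls within its first (length − 28) days.
Jan: 31 days, starts Thu → 5 of Thu, Fri, Sat
Feb: 28 days, starts Sun → 5 of (none)
Mar: 31 days, starts Sun → 5 of Sun, Mon, Tue ✓
Apr: 30 days, starts Wed → 5 of Wed, Thu
May: 31 days, starts Fri → 5 of Fri, Sat, Sun
Jun: 30 days, starts Mon → 5 of Mon, Tue ✓
Jul: 31 days, starts Wed → 5 of Wed, Thu, Fri
Aug: 31 days, starts Sat → 5 of Sat, Sun, Mon ✓
Sep: 30 days, starts Tue → 5 of Tue, Wed
Oct: 31 days, starts Thu → 5 of Thu, Fri, Sat
Nov: 30 days, starts Sun → 5 of Sun, Mon ✓
Dec: 31 days, starts Tue → 5 of Tue, Wed, Thu
Months with five Mondays: Mar, Jun, Aug, Nov.

4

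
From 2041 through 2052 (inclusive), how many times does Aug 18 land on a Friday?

2

Day of week of August 18 in each year:
2041: Sun, 2042: Mon, 2043: Tue, 2044: Thu, 2045: Fri ✓, 2046: Sat, 2047: Sun, 2048: Tue, 2049: Wed, 2050: Thu, 2051: Fri ✓, 2052: Sun
Fridays: 2045, 2051.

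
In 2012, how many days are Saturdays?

52

1 January 2012 is a Sunday.
The range spans 366 days (inclusive of both endpoints).
366 = 7 × 52 + 2, so there are 52 full weeks plus 2 extra days.
Each full week contributes one Saturday: 52 so far.
The 2 extra days are Sun, Mon — none qualify.
Total: 52 + 0 = 52.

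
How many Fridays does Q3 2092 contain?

2092-07-01 is a Tuesday.
The range spans 92 days (inclusive of both endpoints).
92 = 7 × 13 + 1, so there are 13 full weeks plus 1 extra day.
Each full week contributes one Friday: 13 so far.
The 1 extra day is Tue — none qualify.
Total: 13 + 0 = 13.

13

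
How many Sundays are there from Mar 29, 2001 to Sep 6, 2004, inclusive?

180

Mar 29, 2001 is a Thursday.
The range spans 1258 days (inclusive of both endpoints).
1258 = 7 × 179 + 5, so there are 179 full weeks plus 5 extra days.
Each full week contributes one Sunday: 179 so far.
The 5 extra days are Thu, Fri, Sat, Sun, Mon — 1 of them qualifies.
Total: 179 + 1 = 180.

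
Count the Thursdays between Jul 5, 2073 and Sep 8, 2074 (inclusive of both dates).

Jul 5, 2073 is a Wednesday.
From Jul 5, 2073 to Sep 8, 2074 is 431 days inclusive.
431 = 7 × 61 + 4, so there are 61 full weeks plus 4 extra days.
Each full week contributes one Thursday: 61 so far.
The 4 extra days are Wed, Thu, Fri, Sat — 1 of them qualifies.
Total: 61 + 1 = 62.

62 Thursdays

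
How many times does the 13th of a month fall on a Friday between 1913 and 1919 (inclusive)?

Friday-the-13ths by year:
1913: Jun
1914: Feb, Mar, Nov
1915: Aug
1916: Oct
1917: Apr, Jul
1918: Sep, Dec
1919: Jun

11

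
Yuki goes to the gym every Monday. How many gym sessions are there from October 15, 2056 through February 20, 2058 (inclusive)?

October 15, 2056 is a Sunday.
The range spans 494 days (inclusive of both endpoints).
494 = 7 × 70 + 4, so there are 70 full weeks plus 4 extra days.
Each full week contributes one Monday: 70 so far.
The 4 extra days are Sunday, Monday, Tuesday, Wednesday — 1 of them qualifies.
Total: 70 + 1 = 71.

71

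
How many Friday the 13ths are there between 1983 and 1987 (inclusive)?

10

Friday-the-13ths by year:
1983: May
1984: Jan, Apr, Jul
1985: Sep, Dec
1986: Jun
1987: Feb, Mar, Nov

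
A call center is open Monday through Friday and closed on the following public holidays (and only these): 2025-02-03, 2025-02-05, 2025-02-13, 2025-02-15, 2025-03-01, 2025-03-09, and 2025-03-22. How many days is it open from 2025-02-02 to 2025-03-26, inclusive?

35

2025-02-02 is a Sunday.
That's 53 days from start to end, counting both.
53 = 7 × 7 + 4, so there are 7 full weeks plus 4 extra days.
Each full week contributes 5 weekdays (Mon–Fri): 7 × 5 = 35.
The 4 extra days are Sunday, Monday, Tuesday, Wednesday — 3 of them qualify.
Total: 35 + 3 = 38.
Holidays: 2025-02-03 (Mon); 2025-02-05 (Wed); 2025-02-13 (Thu); 2025-02-15 (Sat); 2025-03-01 (Sat); 2025-03-09 (Sun); 2025-03-22 (Sat).
3 of the 7 holidays fall on weekdays; the rest are weekends and were already excluded.
Business days: 38 − 3 = 35.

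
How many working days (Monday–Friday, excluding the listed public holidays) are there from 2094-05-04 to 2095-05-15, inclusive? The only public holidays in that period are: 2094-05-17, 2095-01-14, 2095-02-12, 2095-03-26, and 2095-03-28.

266

2094-05-04 is a Tuesday.
The range spans 377 days (inclusive of both endpoints).
377 = 7 × 53 + 6, so there are 53 full weeks plus 6 extra days.
Each full week contributes 5 weekdays (Mon–Fri): 53 × 5 = 265.
The 6 extra days are Tue, Wed, Thu, Fri, Sat, Sun — 4 of them qualify.
Total: 265 + 4 = 269.
Holidays: 2094-05-17 (Mon); 2095-01-14 (Fri); 2095-02-12 (Sat); 2095-03-26 (Sat); 2095-03-28 (Mon).
3 of the 5 holidays fall on weekdays; the rest are weekends and were already excluded.
Business days: 269 − 3 = 266.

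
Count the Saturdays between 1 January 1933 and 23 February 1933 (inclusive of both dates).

7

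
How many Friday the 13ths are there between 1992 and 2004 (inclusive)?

Friday-the-13ths by year:
1992: Mar, Nov
1993: Aug
1994: May
1995: Jan, Oct
1996: Sep, Dec
1997: Jun
1998: Feb, Mar, Nov
1999: Aug
2000: Oct
2001: Apr, Jul
2002: Sep, Dec
2003: Jun
2004: Feb, Aug

21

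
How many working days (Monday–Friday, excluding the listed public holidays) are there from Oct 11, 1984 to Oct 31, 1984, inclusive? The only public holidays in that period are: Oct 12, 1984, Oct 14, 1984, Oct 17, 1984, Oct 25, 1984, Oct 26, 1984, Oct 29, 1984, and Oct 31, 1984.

9 working days

Oct 11, 1984 is a Thursday.
The range spans 21 days (inclusive of both endpoints).
21 = 7 × 3, so the span is exactly 3 full weeks.
Each full week contributes 5 weekdays (Mon–Fri): 3 × 5 = 15.
Holidays: Oct 12, 1984 (Fri); Oct 14, 1984 (Sun); Oct 17, 1984 (Wed); Oct 25, 1984 (Thu); Oct 26, 1984 (Fri); Oct 29, 1984 (Mon); Oct 31, 1984 (Wed).
6 of the 7 holidays fall on weekdays; the rest are weekends and were already excluded.
Business days: 15 − 6 = 9.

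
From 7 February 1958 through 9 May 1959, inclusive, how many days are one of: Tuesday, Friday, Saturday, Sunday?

7 February 1958 is a Friday.
That's 457 days from start to end, counting both.
457 = 7 × 65 + 2, so there are 65 full weeks plus 2 extra days.
Each full week contributes 4 days from the set (Tue, Fri, Sat, Sun): 65 × 4 = 260.
The 2 extra days are Friday, Saturday — 2 of them qualify.
Total: 260 + 2 = 262.

262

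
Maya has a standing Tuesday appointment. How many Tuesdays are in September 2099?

5

1 September 2099 is a Tuesday.
From 1 September 2099 to 30 September 2099 is 30 days inclusive.
30 = 7 × 4 + 2, so there are 4 full weeks plus 2 extra days.
Each full week contributes one Tuesday: 4 so far.
The 2 extra days are Tuesday, Wednesday — 1 of them qualifies.
Total: 4 + 1 = 5.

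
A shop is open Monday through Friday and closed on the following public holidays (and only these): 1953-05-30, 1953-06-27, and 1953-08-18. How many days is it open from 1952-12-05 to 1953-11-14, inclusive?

245 working days

1952-12-05 is a Friday.
The range spans 345 days (inclusive of both endpoints).
345 = 7 × 49 + 2, so there are 49 full weeks plus 2 extra days.
Each full week contributes 5 weekdays (Mon–Fri): 49 × 5 = 245.
The 2 extra days are Fri, Sat — 1 of them qualifies.
Total: 245 + 1 = 246.
Holidays: 1953-05-30 (Sat); 1953-06-27 (Sat); 1953-08-18 (Tue).
1 of the 3 holidays fall on weekdays; the rest are weekends and were already excluded.
Business days: 246 − 1 = 245.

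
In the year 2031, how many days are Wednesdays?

1 January 2031 is a Wednesday.
From 1 January 2031 to 31 December 2031 is 365 days inclusive.
365 = 7 × 52 + 1, so there are 52 full weeks plus 1 extra day.
Each full week contributes one Wednesday: 52 so far.
The 1 extra day is Wednesday — 1 of them qualifies.
Total: 52 + 1 = 53.

53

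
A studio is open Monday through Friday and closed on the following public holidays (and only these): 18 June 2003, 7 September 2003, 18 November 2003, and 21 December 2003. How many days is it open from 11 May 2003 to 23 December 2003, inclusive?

160

11 May 2003 is a Sunday.
That's 227 days from start to end, counting both.
227 = 7 × 32 + 3, so there are 32 full weeks plus 3 extra days.
Each full week contributes 5 weekdays (Mon–Fri): 32 × 5 = 160.
The 3 extra days are Sun, Mon, Tue — 2 of them qualify.
Total: 160 + 2 = 162.
Holidays: 18 June 2003 (Wed); 7 September 2003 (Sun); 18 November 2003 (Tue); 21 December 2003 (Sun).
2 of the 4 holidays fall on weekdays; the rest are weekends and were already excluded.
Business days: 162 − 2 = 160.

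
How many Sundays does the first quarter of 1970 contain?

1 January 1970 is a Thursday.
From 1 January 1970 to 31 March 1970 is 90 days inclusive.
90 = 7 × 12 + 6, so there are 12 full weeks plus 6 extra days.
Each full week contributes one Sunday: 12 so far.
The 6 extra days are Thu, Fri, Sat, Sun, Mon, Tue — 1 of them qualifies.
Total: 12 + 1 = 13.

13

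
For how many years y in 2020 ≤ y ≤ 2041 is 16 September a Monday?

Day of week of September 16 in each year:
2020: Wed, 2021: Thu, 2022: Fri, 2023: Sat, 2024: Mon ✓, 2025: Tue, 2026: Wed, 2027: Thu, 2028: Sat, 2029: Sun, 2030: Mon ✓, 2031: Tue, 2032: Thu, 2033: Fri, 2034: Sat, 2035: Sun, 2036: Tue, 2037: Wed, 2038: Thu, 2039: Fri, 2040: Sun, 2041: Mon ✓
Mondays: 2024, 2030, 2041.

3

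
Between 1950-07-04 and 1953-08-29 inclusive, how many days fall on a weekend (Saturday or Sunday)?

329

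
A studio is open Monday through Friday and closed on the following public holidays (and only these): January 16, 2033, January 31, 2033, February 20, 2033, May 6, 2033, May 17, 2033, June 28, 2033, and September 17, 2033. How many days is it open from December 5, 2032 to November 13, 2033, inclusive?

241

December 5, 2032 is a Sunday.
From December 5, 2032 to November 13, 2033 is 344 days inclusive.
344 = 7 × 49 + 1, so there are 49 full weeks plus 1 extra day.
Each full week contributes 5 weekdays (Mon–Fri): 49 × 5 = 245.
The 1 extra day is Sunday — none qualify.
Total: 245 + 0 = 245.
Holidays: January 16, 2033 (Sun); January 31, 2033 (Mon); February 20, 2033 (Sun); May 6, 2033 (Fri); May 17, 2033 (Tue); June 28, 2033 (Tue); September 17, 2033 (Sat).
4 of the 7 holidays fall on weekdays; the rest are weekends and were already excluded.
Business days: 245 − 4 = 241.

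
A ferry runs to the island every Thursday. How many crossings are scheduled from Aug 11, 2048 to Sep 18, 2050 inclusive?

Aug 11, 2048 is a Tuesday.
That's 769 days from start to end, counting both.
769 = 7 × 109 + 6, so there are 109 full weeks plus 6 extra days.
Each full week contributes one Thursday: 109 so far.
The 6 extra days are Tuesday, Wednesday, Thursday, Friday, Saturday, Sunday — 1 of them qualifies.
Total: 109 + 1 = 110.

110 Thursdays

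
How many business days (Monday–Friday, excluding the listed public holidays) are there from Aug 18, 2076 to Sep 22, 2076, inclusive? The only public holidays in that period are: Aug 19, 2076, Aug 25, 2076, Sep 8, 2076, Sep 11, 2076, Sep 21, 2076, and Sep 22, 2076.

Aug 18, 2076 is a Tuesday.
The range spans 36 days (inclusive of both endpoints).
36 = 7 × 5 + 1, so there are 5 full weeks plus 1 extra day.
Each full week contributes 5 weekdays (Mon–Fri): 5 × 5 = 25.
The 1 extra day is Tuesday — 1 of them qualifies.
Total: 25 + 1 = 26.
Holidays: Aug 19, 2076 (Wed); Aug 25, 2076 (Tue); Sep 8, 2076 (Tue); Sep 11, 2076 (Fri); Sep 21, 2076 (Mon); Sep 22, 2076 (Tue).
All 6 holidays fall on weekdays, so subtract 6.
Business days: 26 − 6 = 20.

20 business days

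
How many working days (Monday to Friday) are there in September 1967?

1 September 1967 is a Friday.
From 1 September 1967 to 30 September 1967 is 30 days inclusive.
30 = 7 × 4 + 2, so there are 4 full weeks plus 2 extra days.
Each full week contributes 5 weekdays (Mon–Fri): 4 × 5 = 20.
The 2 extra days are Friday, Saturday — 1 of them qualifies.
Total: 20 + 1 = 21.

21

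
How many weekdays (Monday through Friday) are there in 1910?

260 weekdays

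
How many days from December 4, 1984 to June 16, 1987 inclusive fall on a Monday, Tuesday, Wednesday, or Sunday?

December 4, 1984 is a Tuesday.
The range spans 925 days (inclusive of both endpoints).
925 = 7 × 132 + 1, so there are 132 full weeks plus 1 extra day.
Each full week contributes 4 days from the set (Mon, Tue, Wed, Sun): 132 × 4 = 528.
The 1 extra day is Tuesday — 1 of them qualifies.
Total: 528 + 1 = 529.

529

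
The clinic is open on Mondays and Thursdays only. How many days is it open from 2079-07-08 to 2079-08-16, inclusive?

2079-07-08 is a Saturday.
From 2079-07-08 to 2079-08-16 is 40 days inclusive.
40 = 7 × 5 + 5, so there are 5 full weeks plus 5 extra days.
Each full week contributes 2 days from the set (Mon, Thu): 5 × 2 = 10.
The 5 extra days are Saturday, Sunday, Monday, Tuesday, Wednesday — 1 of them qualifies.
Total: 10 + 1 = 11.

11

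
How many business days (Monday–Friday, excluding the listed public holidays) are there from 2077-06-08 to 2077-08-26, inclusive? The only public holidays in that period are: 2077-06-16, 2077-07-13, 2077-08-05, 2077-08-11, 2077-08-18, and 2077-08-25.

52 business days

2077-06-08 is a Tuesday.
The range spans 80 days (inclusive of both endpoints).
80 = 7 × 11 + 3, so there are 11 full weeks plus 3 extra days.
Each full week contributes 5 weekdays (Mon–Fri): 11 × 5 = 55.
The 3 extra days are Tuesday, Wednesday, Thursday — 3 of them qualify.
Total: 55 + 3 = 58.
Holidays: 2077-06-16 (Wed); 2077-07-13 (Tue); 2077-08-05 (Thu); 2077-08-11 (Wed); 2077-08-18 (Wed); 2077-08-25 (Wed).
All 6 holidays fall on weekdays, so subtract 6.
Business days: 58 − 6 = 52.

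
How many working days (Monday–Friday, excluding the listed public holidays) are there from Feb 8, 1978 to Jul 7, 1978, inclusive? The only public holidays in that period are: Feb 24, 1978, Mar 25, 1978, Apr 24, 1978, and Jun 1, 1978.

105

Feb 8, 1978 is a Wednesday.
That's 150 days from start to end, counting both.
150 = 7 × 21 + 3, so there are 21 full weeks plus 3 extra days.
Each full week contributes 5 weekdays (Mon–Fri): 21 × 5 = 105.
The 3 extra days are Wed, Thu, Fri — 3 of them qualify.
Total: 105 + 3 = 108.
Holidays: Feb 24, 1978 (Fri); Mar 25, 1978 (Sat); Apr 24, 1978 (Mon); Jun 1, 1978 (Thu).
3 of the 4 holidays fall on weekdays; the rest are weekends and were already excluded.
Business days: 108 − 3 = 105.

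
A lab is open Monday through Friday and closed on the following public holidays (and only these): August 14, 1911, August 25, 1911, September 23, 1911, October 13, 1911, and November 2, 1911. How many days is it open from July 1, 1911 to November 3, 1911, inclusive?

July 1, 1911 is a Saturday.
From July 1, 1911 to November 3, 1911 is 126 days inclusive.
126 = 7 × 18, so the span is exactly 18 full weeks.
Each full week contributes 5 weekdays (Mon–Fri): 18 × 5 = 90.
Holidays: August 14, 1911 (Mon); August 25, 1911 (Fri); September 23, 1911 (Sat); October 13, 1911 (Fri); November 2, 1911 (Thu).
4 of the 5 holidays fall on weekdays; the rest are weekends and were already excluded.
Business days: 90 − 4 = 86.

86 working days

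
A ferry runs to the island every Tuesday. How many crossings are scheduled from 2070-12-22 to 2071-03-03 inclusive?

11 Tuesdays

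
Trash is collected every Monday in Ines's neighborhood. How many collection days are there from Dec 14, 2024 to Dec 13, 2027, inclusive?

Dec 14, 2024 is a Saturday.
From Dec 14, 2024 to Dec 13, 2027 is 1095 days inclusive.
1095 = 7 × 156 + 3, so there are 156 full weeks plus 3 extra days.
Each full week contributes one Monday: 156 so far.
The 3 extra days are Saturday, Sunday, Monday — 1 of them qualifies.
Total: 156 + 1 = 157.

157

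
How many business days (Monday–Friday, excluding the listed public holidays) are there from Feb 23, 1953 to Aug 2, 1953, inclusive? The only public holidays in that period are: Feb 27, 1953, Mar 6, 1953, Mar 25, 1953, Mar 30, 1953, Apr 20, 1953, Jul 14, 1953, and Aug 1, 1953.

Feb 23, 1953 is a Monday.
That's 161 days from start to end, counting both.
161 = 7 × 23, so the span is exactly 23 full weeks.
Each full week contributes 5 weekdays (Mon–Fri): 23 × 5 = 115.
Holidays: Feb 27, 1953 (Fri); Mar 6, 1953 (Fri); Mar 25, 1953 (Wed); Mar 30, 1953 (Mon); Apr 20, 1953 (Mon); Jul 14, 1953 (Tue); Aug 1, 1953 (Sat).
6 of the 7 holidays fall on weekdays; the rest are weekends and were already excluded.
Business days: 115 − 6 = 109.

109 business days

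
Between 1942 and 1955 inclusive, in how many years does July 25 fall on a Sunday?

Day of week of July 25 in each year:
1942: Sat, 1943: Sun ✓, 1944: Tue, 1945: Wed, 1946: Thu, 1947: Fri, 1948: Sun ✓, 1949: Mon, 1950: Tue, 1951: Wed, 1952: Fri, 1953: Sat, 1954: Sun ✓, 1955: Mon
Sundays: 1943, 1948, 1954.

3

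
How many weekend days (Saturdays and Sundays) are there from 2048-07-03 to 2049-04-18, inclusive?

84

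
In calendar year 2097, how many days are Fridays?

52

2097-01-01 is a Tuesday.
The range spans 365 days (inclusive of both endpoints).
365 = 7 × 52 + 1, so there are 52 full weeks plus 1 extra day.
Each full week contributes one Friday: 52 so far.
The 1 extra day is Tuesday — none qualify.
Total: 52 + 0 = 52.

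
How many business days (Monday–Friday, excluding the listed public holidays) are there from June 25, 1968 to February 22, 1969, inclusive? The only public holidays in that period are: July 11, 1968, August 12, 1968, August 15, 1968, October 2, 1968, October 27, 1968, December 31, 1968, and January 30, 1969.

June 25, 1968 is a Tuesday.
From June 25, 1968 to February 22, 1969 is 243 days inclusive.
243 = 7 × 34 + 5, so there are 34 full weeks plus 5 extra days.
Each full week contributes 5 weekdays (Mon–Fri): 34 × 5 = 170.
The 5 extra days are Tuesday, Wednesday, Thursday, Friday, Saturday — 4 of them qualify.
Total: 170 + 4 = 174.
Holidays: July 11, 1968 (Thu); August 12, 1968 (Mon); August 15, 1968 (Thu); October 2, 1968 (Wed); October 27, 1968 (Sun); December 31, 1968 (Tue); January 30, 1969 (Thu).
6 of the 7 holidays fall on weekdays; the rest are weekends and were already excluded.
Business days: 174 − 6 = 168.

168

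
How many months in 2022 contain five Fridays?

4

A month has five Fridays exactly when Friday falls within its first (length − 28) days.
Jan: 31 days, starts Sat → 5 of Sat, Sun, Mon
Feb: 28 days, starts Tue → 5 of (none)
Mar: 31 days, starts Tue → 5 of Tue, Wed, Thu
Apr: 30 days, starts Fri → 5 of Fri, Sat ✓
May: 31 days, starts Sun → 5 of Sun, Mon, Tue
Jun: 30 days, starts Wed → 5 of Wed, Thu
Jul: 31 days, starts Fri → 5 of Fri, Sat, Sun ✓
Aug: 31 days, starts Mon → 5 of Mon, Tue, Wed
Sep: 30 days, starts Thu → 5 of Thu, Fri ✓
Oct: 31 days, starts Sat → 5 of Sat, Sun, Mon
Nov: 30 days, starts Tue → 5 of Tue, Wed
Dec: 31 days, starts Thu → 5 of Thu, Fri, Sat ✓
Months with five Fridays: Apr, Jul, Sep, Dec.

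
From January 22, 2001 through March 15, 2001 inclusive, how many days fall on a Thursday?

January 22, 2001 is a Monday.
That's 53 days from start to end, counting both.
53 = 7 × 7 + 4, so there are 7 full weeks plus 4 extra days.
Each full week contributes one Thursday: 7 so far.
The 4 extra days are Mon, Tue, Wed, Thu — 1 of them qualifies.
Total: 7 + 1 = 8.

8 Thursdays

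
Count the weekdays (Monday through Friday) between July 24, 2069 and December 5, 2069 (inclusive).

97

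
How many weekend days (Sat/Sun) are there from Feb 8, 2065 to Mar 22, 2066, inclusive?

Feb 8, 2065 is a Sunday.
That's 408 days from start to end, counting both.
408 = 7 × 58 + 2, so there are 58 full weeks plus 2 extra days.
Each full week contributes 2 weekend days (Sat, Sun): 58 × 2 = 116.
The 2 extra days are Sunday, Monday — 1 of them qualifies.
Total: 116 + 1 = 117.

117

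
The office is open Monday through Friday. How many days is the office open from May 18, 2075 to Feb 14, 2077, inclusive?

455 weekdays

May 18, 2075 is a Saturday.
That's 639 days from start to end, counting both.
639 = 7 × 91 + 2, so there are 91 full weeks plus 2 extra days.
Each full week contributes 5 weekdays (Mon–Fri): 91 × 5 = 455.
The 2 extra days are Saturday, Sunday — none qualify.
Total: 455 + 0 = 455.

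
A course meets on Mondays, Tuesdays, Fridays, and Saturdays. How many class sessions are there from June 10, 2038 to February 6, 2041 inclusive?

556

June 10, 2038 is a Thursday.
From June 10, 2038 to February 6, 2041 is 973 days inclusive.
973 = 7 × 139, so the span is exactly 139 full weeks.
Each full week contributes 4 days from the set (Mon, Tue, Fri, Sat): 139 × 4 = 556.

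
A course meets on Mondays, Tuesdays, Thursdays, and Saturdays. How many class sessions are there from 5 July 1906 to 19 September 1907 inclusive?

5 July 1906 is a Thursday.
The range spans 442 days (inclusive of both endpoints).
442 = 7 × 63 + 1, so there are 63 full weeks plus 1 extra day.
Each full week contributes 4 days from the set (Mon, Tue, Thu, Sat): 63 × 4 = 252.
The 1 extra day is Thursday — 1 of them qualifies.
Total: 252 + 1 = 253.

253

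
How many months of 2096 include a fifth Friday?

A month has five Fridays exactly when Friday falls within its first (length − 28) days.
Jan: 31 days, starts Sun → 5 of Sun, Mon, Tue
Feb: 29 days, starts Wed → 5 of Wed
Mar: 31 days, starts Thu → 5 of Thu, Fri, Sat ✓
Apr: 30 days, starts Sun → 5 of Sun, Mon
May: 31 days, starts Tue → 5 of Tue, Wed, Thu
Jun: 30 days, starts Fri → 5 of Fri, Sat ✓
Jul: 31 days, starts Sun → 5 of Sun, Mon, Tue
Aug: 31 days, starts Wed → 5 of Wed, Thu, Fri ✓
Sep: 30 days, starts Sat → 5 of Sat, Sun
Oct: 31 days, starts Mon → 5 of Mon, Tue, Wed
Nov: 30 days, starts Thu → 5 of Thu, Fri ✓
Dec: 31 days, starts Sat → 5 of Sat, Sun, Mon
Months with five Fridays: Mar, Jun, Aug, Nov.

4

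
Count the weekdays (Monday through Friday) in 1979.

Jan 1, 1979 is a Monday.
The range spans 365 days (inclusive of both endpoints).
365 = 7 × 52 + 1, so there are 52 full weeks plus 1 extra day.
Each full week contributes 5 weekdays (Mon–Fri): 52 × 5 = 260.
The 1 extra day is Mon — 1 of them qualifies.
Total: 260 + 1 = 261.

261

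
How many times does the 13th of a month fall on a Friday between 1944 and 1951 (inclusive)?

13

Friday-the-13ths by year:
1944: Oct
1945: Apr, Jul
1946: Sep, Dec
1947: Jun
1948: Feb, Aug
1949: May
1950: Jan, Oct
1951: Apr, Jul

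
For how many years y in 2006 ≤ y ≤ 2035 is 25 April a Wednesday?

Day of week of April 25 in each year:
2006: Tue, 2007: Wed ✓, 2008: Fri, 2009: Sat, 2010: Sun, 2011: Mon, 2012: Wed ✓, 2013: Thu, 2014: Fri, 2015: Sat, 2016: Mon, 2017: Tue, 2018: Wed ✓, 2019: Thu, 2020: Sat, 2021: Sun, 2022: Mon, 2023: Tue, 2024: Thu, 2025: Fri, 2026: Sat, 2027: Sun, 2028: Tue, 2029: Wed ✓, 2030: Thu, 2031: Fri, 2032: Sun, 2033: Mon, 2034: Tue, 2035: Wed ✓
Wednesdays: 2007, 2012, 2018, 2029, 2035.

5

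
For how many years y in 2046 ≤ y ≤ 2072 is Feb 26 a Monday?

4

Day of week of February 26 in each year:
2046: Mon ✓, 2047: Tue, 2048: Wed, 2049: Fri, 2050: Sat, 2051: Sun, 2052: Mon ✓, 2053: Wed, 2054: Thu, 2055: Fri, 2056: Sat, 2057: Mon ✓, 2058: Tue, 2059: Wed, 2060: Thu, 2061: Sat, 2062: Sun, 2063: Mon ✓, 2064: Tue, 2065: Thu, 2066: Fri, 2067: Sat, 2068: Sun, 2069: Tue, 2070: Wed, 2071: Thu, 2072: Fri
Mondays: 2046, 2052, 2057, 2063.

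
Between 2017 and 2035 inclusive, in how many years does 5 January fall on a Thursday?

Day of week of January 5 in each year:
2017: Thu ✓, 2018: Fri, 2019: Sat, 2020: Sun, 2021: Tue, 2022: Wed, 2023: Thu ✓, 2024: Fri, 2025: Sun, 2026: Mon, 2027: Tue, 2028: Wed, 2029: Fri, 2030: Sat, 2031: Sun, 2032: Mon, 2033: Wed, 2034: Thu ✓, 2035: Fri
Thursdays: 2017, 2023, 2034.

3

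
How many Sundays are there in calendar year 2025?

52

2025-01-01 is a Wednesday.
That's 365 days from start to end, counting both.
365 = 7 × 52 + 1, so there are 52 full weeks plus 1 extra day.
Each full week contributes one Sunday: 52 so far.
The 1 extra day is Wed — none qualify.
Total: 52 + 0 = 52.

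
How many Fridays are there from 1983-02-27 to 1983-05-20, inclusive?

12

1983-02-27 is a Sunday.
That's 83 days from start to end, counting both.
83 = 7 × 11 + 6, so there are 11 full weeks plus 6 extra days.
Each full week contributes one Friday: 11 so far.
The 6 extra days are Sunday, Monday, Tuesday, Wednesday, Thursday, Friday — 1 of them qualifies.
Total: 11 + 1 = 12.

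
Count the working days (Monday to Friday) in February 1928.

21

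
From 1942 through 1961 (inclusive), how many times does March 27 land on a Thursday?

Day of week of March 27 in each year:
1942: Fri, 1943: Sat, 1944: Mon, 1945: Tue, 1946: Wed, 1947: Thu ✓, 1948: Sat, 1949: Sun, 1950: Mon, 1951: Tue, 1952: Thu ✓, 1953: Fri, 1954: Sat, 1955: Sun, 1956: Tue, 1957: Wed, 1958: Thu ✓, 1959: Fri, 1960: Sun, 1961: Mon
Thursdays: 1947, 1952, 1958.

3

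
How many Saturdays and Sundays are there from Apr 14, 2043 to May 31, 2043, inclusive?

Apr 14, 2043 is a Tuesday.
The range spans 48 days (inclusive of both endpoints).
48 = 7 × 6 + 6, so there are 6 full weeks plus 6 extra days.
Each full week contributes 2 weekend days (Sat, Sun): 6 × 2 = 12.
The 6 extra days are Tue, Wed, Thu, Fri, Sat, Sun — 2 of them qualify.
Total: 12 + 2 = 14.

14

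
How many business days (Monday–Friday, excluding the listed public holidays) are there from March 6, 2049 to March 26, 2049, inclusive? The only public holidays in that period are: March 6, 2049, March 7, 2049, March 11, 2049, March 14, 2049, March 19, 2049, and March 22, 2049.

12 business days

March 6, 2049 is a Saturday.
The range spans 21 days (inclusive of both endpoints).
21 = 7 × 3, so the span is exactly 3 full weeks.
Each full week contributes 5 weekdays (Mon–Fri): 3 × 5 = 15.
Total: 15.
Holidays: March 6, 2049 (Sat); March 7, 2049 (Sun); March 11, 2049 (Thu); March 14, 2049 (Sun); March 19, 2049 (Fri); March 22, 2049 (Mon).
3 of the 6 holidays fall on weekdays; the rest are weekends and were already excluded.
Business days: 15 − 3 = 12.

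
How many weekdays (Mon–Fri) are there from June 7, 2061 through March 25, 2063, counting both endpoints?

469

June 7, 2061 is a Tuesday.
The range spans 657 days (inclusive of both endpoints).
657 = 7 × 93 + 6, so there are 93 full weeks plus 6 extra days.
Each full week contributes 5 weekdays (Mon–Fri): 93 × 5 = 465.
The 6 extra days are Tuesday, Wednesday, Thursday, Friday, Saturday, Sunday — 4 of them qualify.
Total: 465 + 4 = 469.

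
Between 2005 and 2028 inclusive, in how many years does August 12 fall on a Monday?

3

Day of week of August 12 in each year:
2005: Fri, 2006: Sat, 2007: Sun, 2008: Tue, 2009: Wed, 2010: Thu, 2011: Fri, 2012: Sun, 2013: Mon ✓, 2014: Tue, 2015: Wed, 2016: Fri, 2017: Sat, 2018: Sun, 2019: Mon ✓, 2020: Wed, 2021: Thu, 2022: Fri, 2023: Sat, 2024: Mon ✓, 2025: Tue, 2026: Wed, 2027: Thu, 2028: Sat
Mondays: 2013, 2019, 2024.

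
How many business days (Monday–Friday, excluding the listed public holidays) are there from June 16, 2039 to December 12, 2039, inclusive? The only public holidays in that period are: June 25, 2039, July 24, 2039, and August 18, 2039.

June 16, 2039 is a Thursday.
That's 180 days from start to end, counting both.
180 = 7 × 25 + 5, so there are 25 full weeks plus 5 extra days.
Each full week contributes 5 weekdays (Mon–Fri): 25 × 5 = 125.
The 5 extra days are Thu, Fri, Sat, Sun, Mon — 3 of them qualify.
Total: 125 + 3 = 128.
Holidays: June 25, 2039 (Sat); July 24, 2039 (Sun); August 18, 2039 (Thu).
1 of the 3 holidays fall on weekdays; the rest are weekends and were already excluded.
Business days: 128 − 1 = 127.

127 business days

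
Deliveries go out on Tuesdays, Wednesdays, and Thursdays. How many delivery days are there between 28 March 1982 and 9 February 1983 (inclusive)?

28 March 1982 is a Sunday.
That's 319 days from start to end, counting both.
319 = 7 × 45 + 4, so there are 45 full weeks plus 4 extra days.
Each full week contributes 3 days from the set (Tue, Wed, Thu): 45 × 3 = 135.
The 4 extra days are Sunday, Monday, Tuesday, Wednesday — 2 of them qualify.
Total: 135 + 2 = 137.

137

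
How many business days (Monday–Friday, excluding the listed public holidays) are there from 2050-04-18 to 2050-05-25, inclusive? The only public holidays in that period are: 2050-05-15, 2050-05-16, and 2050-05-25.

2050-04-18 is a Monday.
The range spans 38 days (inclusive of both endpoints).
38 = 7 × 5 + 3, so there are 5 full weeks plus 3 extra days.
Each full week contributes 5 weekdays (Mon–Fri): 5 × 5 = 25.
The 3 extra days are Monday, Tuesday, Wednesday — 3 of them qualify.
Total: 25 + 3 = 28.
Holidays: 2050-05-15 (Sun); 2050-05-16 (Mon); 2050-05-25 (Wed).
2 of the 3 holidays fall on weekdays; the rest are weekends and were already excluded.
Business days: 28 − 2 = 26.

26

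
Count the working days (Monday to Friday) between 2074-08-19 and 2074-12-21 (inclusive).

2074-08-19 is a Sunday.
From 2074-08-19 to 2074-12-21 is 125 days inclusive.
125 = 7 × 17 + 6, so there are 17 full weeks plus 6 extra days.
Each full week contributes 5 weekdays (Mon–Fri): 17 × 5 = 85.
The 6 extra days are Sunday, Monday, Tuesday, Wednesday, Thursday, Friday — 5 of them qualify.
Total: 85 + 5 = 90.

90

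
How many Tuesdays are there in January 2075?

5

January 1, 2075 is a Tuesday.
The range spans 31 days (inclusive of both endpoints).
31 = 7 × 4 + 3, so there are 4 full weeks plus 3 extra days.
Each full week contributes one Tuesday: 4 so far.
The 3 extra days are Tuesday, Wednesday, Thursday — 1 of them qualifies.
Total: 4 + 1 = 5.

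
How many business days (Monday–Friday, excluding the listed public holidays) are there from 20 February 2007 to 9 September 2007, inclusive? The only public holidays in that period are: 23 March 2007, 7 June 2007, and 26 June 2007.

141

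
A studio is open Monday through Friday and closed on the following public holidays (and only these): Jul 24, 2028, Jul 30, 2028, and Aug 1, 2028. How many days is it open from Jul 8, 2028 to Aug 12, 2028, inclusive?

Jul 8, 2028 is a Saturday.
The range spans 36 days (inclusive of both endpoints).
36 = 7 × 5 + 1, so there are 5 full weeks plus 1 extra day.
Each full week contributes 5 weekdays (Mon–Fri): 5 × 5 = 25.
The 1 extra day is Saturday — none qualify.
Total: 25 + 0 = 25.
Holidays: Jul 24, 2028 (Mon); Jul 30, 2028 (Sun); Aug 1, 2028 (Tue).
2 of the 3 holidays fall on weekdays; the rest are weekends and were already excluded.
Business days: 25 − 2 = 23.

23 business days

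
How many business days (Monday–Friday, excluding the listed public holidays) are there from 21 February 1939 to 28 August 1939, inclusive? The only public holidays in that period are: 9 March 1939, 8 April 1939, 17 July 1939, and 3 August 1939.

132

21 February 1939 is a Tuesday.
From 21 February 1939 to 28 August 1939 is 189 days inclusive.
189 = 7 × 27, so the span is exactly 27 full weeks.
Each full week contributes 5 weekdays (Mon–Fri): 27 × 5 = 135.
Holidays: 9 March 1939 (Thu); 8 April 1939 (Sat); 17 July 1939 (Mon); 3 August 1939 (Thu).
3 of the 4 holidays fall on weekdays; the rest are weekends and were already excluded.
Business days: 135 − 3 = 132.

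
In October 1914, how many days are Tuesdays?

4

1 October 1914 is a Thursday.
That's 31 days from start to end, counting both.
31 = 7 × 4 + 3, so there are 4 full weeks plus 3 extra days.
Each full week contributes one Tuesday: 4 so far.
The 3 extra days are Thursday, Friday, Saturday — none qualify.
Total: 4 + 0 = 4.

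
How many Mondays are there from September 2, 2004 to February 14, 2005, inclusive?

September 2, 2004 is a Thursday.
That's 166 days from start to end, counting both.
166 = 7 × 23 + 5, so there are 23 full weeks plus 5 extra days.
Each full week contributes one Monday: 23 so far.
The 5 extra days are Thu, Fri, Sat, Sun, Mon — 1 of them qualifies.
Total: 23 + 1 = 24.

24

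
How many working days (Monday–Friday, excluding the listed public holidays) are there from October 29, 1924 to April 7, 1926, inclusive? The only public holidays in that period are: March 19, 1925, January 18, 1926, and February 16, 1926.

October 29, 1924 is a Wednesday.
The range spans 526 days (inclusive of both endpoints).
526 = 7 × 75 + 1, so there are 75 full weeks plus 1 extra day.
Each full week contributes 5 weekdays (Mon–Fri): 75 × 5 = 375.
The 1 extra day is Wednesday — 1 of them qualifies.
Total: 375 + 1 = 376.
Holidays: March 19, 1925 (Thu); January 18, 1926 (Mon); February 16, 1926 (Tue).
All 3 holidays fall on weekdays, so subtract 3.
Business days: 376 − 3 = 373.

373 working days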